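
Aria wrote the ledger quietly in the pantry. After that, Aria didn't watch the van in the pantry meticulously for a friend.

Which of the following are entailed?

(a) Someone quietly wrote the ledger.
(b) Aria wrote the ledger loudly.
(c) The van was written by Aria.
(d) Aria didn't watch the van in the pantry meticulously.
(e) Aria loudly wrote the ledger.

(a)

(a) Entailed — dropping 'in the pantry' and generalizing the agent leaves a sub-description the original still satisfies.
(b) Not entailed — 'loudly' adds a manner not in (and inconsistent with) the original.
(c) Not entailed — Aria wrote the ledger, not the van; the van belongs to the watching event.
(d) Not entailed — dropping 'for a friend' under negation is not valid — the original leaves open that Aria watched the van some other way.
(e) Not entailed — 'loudly' adds a manner not in (and inconsistent with) the original.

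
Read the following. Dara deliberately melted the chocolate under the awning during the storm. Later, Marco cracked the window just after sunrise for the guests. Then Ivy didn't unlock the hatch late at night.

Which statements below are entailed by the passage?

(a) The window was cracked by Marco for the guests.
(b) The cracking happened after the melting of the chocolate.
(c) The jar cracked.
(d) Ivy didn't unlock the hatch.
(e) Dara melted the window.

(a), (b)

(a) Entailed — the original entails any weakening of itself; this just drops 'just after sunrise'.
(b) Entailed — the narrative places the melting before the cracking.
(c) Not entailed — the window is what cracked, not the jar.
(d) Not entailed — dropping 'late at night' under negation is not valid — the original leaves open that Ivy unlocked the hatch some other way.
(e) Not entailed — Dara melted the chocolate, not the window; the window belongs to the cracking event.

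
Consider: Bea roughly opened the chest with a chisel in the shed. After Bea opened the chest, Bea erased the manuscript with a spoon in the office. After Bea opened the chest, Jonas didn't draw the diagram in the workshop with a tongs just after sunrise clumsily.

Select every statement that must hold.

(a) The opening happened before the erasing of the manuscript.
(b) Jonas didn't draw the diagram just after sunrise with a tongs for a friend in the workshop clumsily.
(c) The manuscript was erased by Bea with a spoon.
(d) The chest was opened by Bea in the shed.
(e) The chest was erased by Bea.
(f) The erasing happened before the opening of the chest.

(a), (b), (c), (d)

(a) Entailed — the narrative places the opening before the erasing.
(b) Entailed — under negation, adding a further restriction is entailed: if no such drawing event occurred, none occurred for a friend either.
(c) Entailed — every conjunct here is already in the original erasing event.
(d) Entailed — every conjunct here is already in the original opening event.
(e) Not entailed — Bea erased the manuscript, not the chest; the chest belongs to the opening event.
(f) Not entailed — the narrative places the opening before the erasing, not after.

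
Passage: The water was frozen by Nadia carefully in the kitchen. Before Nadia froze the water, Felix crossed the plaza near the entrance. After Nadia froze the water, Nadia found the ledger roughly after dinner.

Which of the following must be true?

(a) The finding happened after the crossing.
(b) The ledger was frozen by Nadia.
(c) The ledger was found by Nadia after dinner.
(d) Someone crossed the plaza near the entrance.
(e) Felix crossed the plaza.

(a), (c), (d), (e)

(a) Entailed — the narrative places the crossing before the finding.
(b) Not entailed — Nadia froze the water, not the ledger; the ledger belongs to the finding event.
(c) Entailed — dropping 'roughly' leaves a sub-description the original still satisfies.
(d) Entailed — generalizing the agent leaves a sub-description the original still satisfies.
(e) Entailed — dropping 'near the entrance' leaves a sub-description the original still satisfies.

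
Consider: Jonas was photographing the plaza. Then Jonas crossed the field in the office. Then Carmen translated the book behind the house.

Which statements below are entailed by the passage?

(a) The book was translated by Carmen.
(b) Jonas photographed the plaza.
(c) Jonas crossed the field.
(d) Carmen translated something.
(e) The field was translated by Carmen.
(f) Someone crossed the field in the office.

(a) Entailed — this follows by dropping conjuncts from the translating event's description.
(b) Not entailed — 'was photographing' is progressive on an accomplishment; it does not entail the completed 'photographed'.
(c) Entailed — dropping 'in the office' leaves a sub-description the original still satisfies.
(d) Entailed — the original entails any weakening of itself; this just drops 'behind the house' and generalizes the patient.
(e) Not entailed — Carmen translated the book, not the field; the field belongs to the crossing event.
(f) Entailed — every conjunct here is already in the original crossing event.

(a), (c), (d), (f)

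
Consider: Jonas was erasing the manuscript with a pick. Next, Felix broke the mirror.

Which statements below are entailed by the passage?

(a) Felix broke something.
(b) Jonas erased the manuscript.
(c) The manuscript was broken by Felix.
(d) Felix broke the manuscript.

(a) Entailed — every conjunct here is already in the original breaking event.
(b) Not entailed — 'was erasing' is progressive on an accomplishment; it does not entail the completed 'erased'.
(c) Not entailed — Felix broke the mirror, not the manuscript; the manuscript belongs to the erasing event.
(d) Not entailed — Felix broke the mirror, not the manuscript; the manuscript belongs to the erasing event.

(a)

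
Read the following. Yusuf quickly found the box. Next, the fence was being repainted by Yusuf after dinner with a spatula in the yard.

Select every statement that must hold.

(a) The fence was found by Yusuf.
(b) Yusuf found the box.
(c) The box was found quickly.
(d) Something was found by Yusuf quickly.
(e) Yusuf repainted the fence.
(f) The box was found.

(a) Not entailed — Yusuf found the box, not the fence; the fence belongs to the repainting event.
(b) Entailed — this follows by dropping conjuncts from the finding event's description.
(c) Entailed — the original entails any weakening of itself; this just generalizes the agent.
(d) Entailed — the original entails any weakening of itself; this just generalizes the patient.
(e) Not entailed — 'was repainting' is progressive on an accomplishment; it does not entail the completed 'repainted'.
(f) Entailed — this follows by dropping conjuncts from the finding event's description.

(b), (c), (d), (f)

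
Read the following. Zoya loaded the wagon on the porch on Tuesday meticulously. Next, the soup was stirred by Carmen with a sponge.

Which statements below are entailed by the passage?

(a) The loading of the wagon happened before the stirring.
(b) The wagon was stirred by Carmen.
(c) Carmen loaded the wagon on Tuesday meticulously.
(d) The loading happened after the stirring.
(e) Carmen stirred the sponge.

(a) Entailed — the narrative places the loading before the stirring.
(b) Not entailed — Carmen stirred the soup, not the wagon; the wagon belongs to the loading event.
(c) Not entailed — the passage has Zoya loading the wagon, not Carmen.
(d) Not entailed — the narrative places the loading before the stirring, not after.
(e) Not entailed — the sponge is the instrument, not what was stirred.

(a)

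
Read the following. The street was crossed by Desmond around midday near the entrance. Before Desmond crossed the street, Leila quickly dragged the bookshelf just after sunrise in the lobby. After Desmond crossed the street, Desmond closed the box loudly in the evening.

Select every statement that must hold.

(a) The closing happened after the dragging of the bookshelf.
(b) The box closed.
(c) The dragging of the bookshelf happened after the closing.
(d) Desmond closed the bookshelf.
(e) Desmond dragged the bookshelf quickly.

(a), (b)

(a) Entailed — the narrative places the dragging before the closing.
(b) Entailed — 'Desmond closed the box' is causative; it entails the inchoative 'the box closed'.
(c) Not entailed — the narrative places the dragging before the closing, not after.
(d) Not entailed — Desmond closed the box, not the bookshelf; the bookshelf belongs to the dragging event.
(e) Not entailed — the passage has Leila dragging the bookshelf, not Desmond.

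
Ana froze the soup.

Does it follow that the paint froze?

Nothing is said about any paint; only the soup is affected.

no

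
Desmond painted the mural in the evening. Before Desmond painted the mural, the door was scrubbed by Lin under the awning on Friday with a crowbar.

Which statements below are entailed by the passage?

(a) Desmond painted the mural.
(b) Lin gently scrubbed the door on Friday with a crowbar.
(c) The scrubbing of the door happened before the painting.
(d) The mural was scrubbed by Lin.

(a) Entailed — every conjunct here is already in the original painting event.
(b) Not entailed — 'gently' adds information not in the original event.
(c) Entailed — the narrative places the scrubbing before the painting.
(d) Not entailed — Lin scrubbed the door, not the mural; the mural belongs to the painting event.

(a), (c)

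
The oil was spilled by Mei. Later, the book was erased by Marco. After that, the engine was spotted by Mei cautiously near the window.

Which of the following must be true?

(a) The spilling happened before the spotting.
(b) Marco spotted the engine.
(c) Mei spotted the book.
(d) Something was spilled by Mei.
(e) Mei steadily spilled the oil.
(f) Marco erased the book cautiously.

(a), (d)

(a) Entailed — the narrative places the spilling before the spotting.
(b) Not entailed — the passage has Mei spotting the engine, not Marco.
(c) Not entailed — Mei spotted the engine, not the book; the book belongs to the erasing event.
(d) Entailed — the original entails any weakening of itself; this just generalizes the patient.
(e) Not entailed — 'steadily' adds information not in the original event.
(f) Not entailed — 'cautiously' adds information not in the original event.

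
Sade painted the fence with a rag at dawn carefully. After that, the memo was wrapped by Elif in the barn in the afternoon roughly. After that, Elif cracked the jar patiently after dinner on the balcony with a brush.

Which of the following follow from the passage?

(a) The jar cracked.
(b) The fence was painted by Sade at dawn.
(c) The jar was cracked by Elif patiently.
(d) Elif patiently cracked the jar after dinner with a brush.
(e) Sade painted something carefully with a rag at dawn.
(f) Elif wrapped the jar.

(a) Entailed — 'Elif cracked the jar' is causative; it entails the inchoative 'the jar cracked'.
(b) Entailed — every conjunct here is already in the original painting event.
(c) Entailed — dropping 'after dinner', 'on the balcony', 'with a brush' leaves a sub-description the original still satisfies.
(d) Entailed — every conjunct here is already in the original cracking event.
(e) Entailed — generalizing the patient leaves a sub-description the original still satisfies.
(f) Not entailed — Elif wrapped the memo, not the jar; the jar belongs to the cracking event.

(a), (b), (c), (d), (e)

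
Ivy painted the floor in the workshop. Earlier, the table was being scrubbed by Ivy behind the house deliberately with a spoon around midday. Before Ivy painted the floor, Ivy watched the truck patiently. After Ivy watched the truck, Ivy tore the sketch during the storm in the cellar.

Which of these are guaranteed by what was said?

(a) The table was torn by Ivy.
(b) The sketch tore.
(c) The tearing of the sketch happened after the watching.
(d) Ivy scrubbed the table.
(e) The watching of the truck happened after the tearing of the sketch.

(b), (c), (d)

(a) Not entailed — Ivy tore the sketch, not the table; the table belongs to the scrubbing event.
(b) Entailed — 'Ivy tore the sketch' is causative; it entails the inchoative 'the sketch tore'.
(c) Entailed — the narrative places the watching before the tearing.
(d) Entailed — 'scrub' is an activity; 'was scrubbing' entails that some scrubbing happened, so 'scrubbed' holds.
(e) Not entailed — the narrative places the watching before the tearing, not after.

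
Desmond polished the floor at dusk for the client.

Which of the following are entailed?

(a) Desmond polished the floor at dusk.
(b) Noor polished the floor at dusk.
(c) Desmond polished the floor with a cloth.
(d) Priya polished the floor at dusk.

(a)

(a) Entailed — dropping 'for the client' leaves a sub-description the original still satisfies.
(b) Not entailed — the passage has Desmond polishing the floor, not Noor.
(c) Not entailed — 'with a cloth' adds information not in the original event.
(d) Not entailed — the passage has Desmond polishing the floor, not Priya.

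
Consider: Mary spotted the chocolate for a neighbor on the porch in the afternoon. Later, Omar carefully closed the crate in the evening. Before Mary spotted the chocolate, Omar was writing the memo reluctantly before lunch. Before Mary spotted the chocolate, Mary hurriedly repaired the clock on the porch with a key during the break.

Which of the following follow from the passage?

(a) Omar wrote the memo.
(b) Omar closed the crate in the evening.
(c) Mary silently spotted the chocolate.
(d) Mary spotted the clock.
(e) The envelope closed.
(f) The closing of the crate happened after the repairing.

(a) Not entailed — 'was writing' is progressive on an accomplishment; it does not entail the completed 'wrote'.
(b) Entailed — the original entails any weakening of itself; this just drops 'carefully'.
(c) Not entailed — 'silently' adds information not in the original event.
(d) Not entailed — Mary spotted the chocolate, not the clock; the clock belongs to the repairing event.
(e) Not entailed — the crate is what closed, not the envelope.
(f) Entailed — the narrative places the repairing before the closing.

(b), (f)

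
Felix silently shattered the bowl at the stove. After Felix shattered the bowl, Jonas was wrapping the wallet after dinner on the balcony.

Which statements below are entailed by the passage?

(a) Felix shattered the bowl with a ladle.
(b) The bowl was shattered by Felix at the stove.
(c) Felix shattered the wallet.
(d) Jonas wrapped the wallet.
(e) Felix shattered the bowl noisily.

(b)

(a) Not entailed — 'with a ladle' adds information not in the original event.
(b) Entailed — dropping 'silently' leaves a sub-description the original still satisfies.
(c) Not entailed — Felix shattered the bowl, not the wallet; the wallet belongs to the wrapping event.
(d) Not entailed — 'was wrapping' is progressive on an accomplishment; it does not entail the completed 'wrapped'.
(e) Not entailed — 'noisily' adds a manner not in (and inconsistent with) the original.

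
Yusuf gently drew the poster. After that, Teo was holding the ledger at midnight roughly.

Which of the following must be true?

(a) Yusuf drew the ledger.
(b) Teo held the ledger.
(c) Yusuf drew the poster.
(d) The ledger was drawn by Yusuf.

(a) Not entailed — Yusuf drew the poster, not the ledger; the ledger belongs to the holding event.
(b) Entailed — 'hold' is an activity; 'was holding' entails that some holding happened, so 'held' holds.
(c) Entailed — every conjunct here is already in the original drawing event.
(d) Not entailed — Yusuf drew the poster, not the ledger; the ledger belongs to the holding event.

(b), (c)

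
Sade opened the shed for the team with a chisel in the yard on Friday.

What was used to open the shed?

'with a chisel' marks the instrument of the opening event.

a chisel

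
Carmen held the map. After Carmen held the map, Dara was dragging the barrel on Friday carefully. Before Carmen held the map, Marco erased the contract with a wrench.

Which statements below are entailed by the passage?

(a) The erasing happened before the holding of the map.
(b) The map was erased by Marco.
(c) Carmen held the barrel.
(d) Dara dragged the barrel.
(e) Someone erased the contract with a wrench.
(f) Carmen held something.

(a), (d), (e), (f)

(a) Entailed — the narrative places the erasing before the holding.
(b) Not entailed — Marco erased the contract, not the map; the map belongs to the holding event.
(c) Not entailed — Carmen held the map, not the barrel; the barrel belongs to the dragging event.
(d) Entailed — 'drag' is an activity; 'was dragging' entails that some dragging happened, so 'dragged' holds.
(e) Entailed — this follows by dropping conjuncts from the erasing event's description.
(f) Entailed — the original entails any weakening of itself; this just generalizes the patient.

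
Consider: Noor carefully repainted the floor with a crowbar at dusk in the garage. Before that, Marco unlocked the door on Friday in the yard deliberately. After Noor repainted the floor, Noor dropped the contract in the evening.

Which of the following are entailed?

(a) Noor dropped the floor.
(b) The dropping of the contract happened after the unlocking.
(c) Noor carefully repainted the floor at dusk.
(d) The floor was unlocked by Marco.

(a) Not entailed — Noor dropped the contract, not the floor; the floor belongs to the repainting event.
(b) Entailed — the narrative places the unlocking before the dropping.
(c) Entailed — the original entails any weakening of itself; this just drops 'in the garage', 'with a crowbar'.
(d) Not entailed — Marco unlocked the door, not the floor; the floor belongs to the repainting event.

(b), (c)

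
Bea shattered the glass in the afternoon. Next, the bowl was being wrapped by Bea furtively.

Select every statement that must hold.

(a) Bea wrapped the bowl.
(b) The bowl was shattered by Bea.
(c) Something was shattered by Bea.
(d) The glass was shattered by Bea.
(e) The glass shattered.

(a) Not entailed — 'was wrapping' is progressive on an accomplishment; it does not entail the completed 'wrapped'.
(b) Not entailed — Bea shattered the glass, not the bowl; the bowl belongs to the wrapping event.
(c) Entailed — the original entails any weakening of itself; this just drops 'in the afternoon' and generalizes the patient.
(d) Entailed — the original entails any weakening of itself; this just drops 'in the afternoon'.
(e) Entailed — 'Bea shattered the glass' is causative; it entails the inchoative 'the glass shattered'.

(c), (d), (e)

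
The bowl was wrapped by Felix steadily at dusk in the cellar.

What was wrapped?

the bowl

'the bowl' marks the patient of the wrapping event.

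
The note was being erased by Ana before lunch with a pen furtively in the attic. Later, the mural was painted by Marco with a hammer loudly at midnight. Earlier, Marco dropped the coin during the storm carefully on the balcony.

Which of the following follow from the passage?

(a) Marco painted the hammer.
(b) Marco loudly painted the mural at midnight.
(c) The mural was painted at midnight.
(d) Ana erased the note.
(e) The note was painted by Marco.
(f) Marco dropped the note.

(b), (c)

(a) Not entailed — the hammer is the instrument, not what was painted.
(b) Entailed — the original entails any weakening of itself; this just drops 'with a hammer'.
(c) Entailed — dropping 'loudly', 'with a hammer' and generalizing the agent leaves a sub-description the original still satisfies.
(d) Not entailed — 'was erasing' is progressive on an accomplishment; it does not entail the completed 'erased'.
(e) Not entailed — Marco painted the mural, not the note; the note belongs to the erasing event.
(f) Not entailed — Marco dropped the coin, not the note; the note belongs to the erasing event.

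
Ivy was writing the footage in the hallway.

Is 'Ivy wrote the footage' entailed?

'was writing' is progressive; for an accomplishment like 'write the footage', it doesn't entail completion.

no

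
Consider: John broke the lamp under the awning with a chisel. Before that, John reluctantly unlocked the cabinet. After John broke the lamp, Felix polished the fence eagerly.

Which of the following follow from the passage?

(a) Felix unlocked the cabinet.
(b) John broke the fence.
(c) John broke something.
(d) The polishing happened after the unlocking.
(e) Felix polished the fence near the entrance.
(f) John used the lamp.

(c), (d)

(a) Not entailed — the passage has John unlocking the cabinet, not Felix.
(b) Not entailed — John broke the lamp, not the fence; the fence belongs to the polishing event.
(c) Entailed — dropping 'under the awning', 'with a chisel' and generalizing the patient leaves a sub-description the original still satisfies.
(d) Entailed — the narrative places the unlocking before the polishing.
(e) Not entailed — 'near the entrance' adds information not in the original event.
(f) Not entailed — the lamp is the patient, not an instrument — John used a chisel.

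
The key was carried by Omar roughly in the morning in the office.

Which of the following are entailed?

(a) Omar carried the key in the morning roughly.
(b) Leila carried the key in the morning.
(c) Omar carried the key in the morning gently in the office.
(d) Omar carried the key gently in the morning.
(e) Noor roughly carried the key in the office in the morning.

(a) Entailed — every conjunct here is already in the original carrying event.
(b) Not entailed — the passage has Omar carrying the key, not Leila.
(c) Not entailed — 'gently' adds a manner not in (and inconsistent with) the original.
(d) Not entailed — 'gently' adds a manner not in (and inconsistent with) the original.
(e) Not entailed — the passage has Omar carrying the key, not Noor.

(a)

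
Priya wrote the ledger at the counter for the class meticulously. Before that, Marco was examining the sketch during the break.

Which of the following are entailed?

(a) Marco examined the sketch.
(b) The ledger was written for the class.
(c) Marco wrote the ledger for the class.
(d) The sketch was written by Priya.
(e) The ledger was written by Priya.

(a) Entailed — 'examine' is an activity; 'was examining' entails that some examining happened, so 'examined' holds.
(b) Entailed — the original entails any weakening of itself; this just drops 'at the counter', 'meticulously' and generalizes the agent.
(c) Not entailed — the passage has Priya writing the ledger, not Marco.
(d) Not entailed — Priya wrote the ledger, not the sketch; the sketch belongs to the examining event.
(e) Entailed — this follows by dropping conjuncts from the writing event's description.

(a), (b), (e)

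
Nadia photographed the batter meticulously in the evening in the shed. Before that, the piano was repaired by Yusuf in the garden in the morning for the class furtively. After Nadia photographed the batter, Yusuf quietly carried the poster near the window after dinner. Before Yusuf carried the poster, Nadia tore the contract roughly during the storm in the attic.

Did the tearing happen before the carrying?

The narrative orders the tearing before the carrying.

yes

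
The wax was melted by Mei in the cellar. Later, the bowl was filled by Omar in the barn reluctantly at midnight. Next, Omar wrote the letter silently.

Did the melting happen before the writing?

The narrative orders the melting before the writing.

yes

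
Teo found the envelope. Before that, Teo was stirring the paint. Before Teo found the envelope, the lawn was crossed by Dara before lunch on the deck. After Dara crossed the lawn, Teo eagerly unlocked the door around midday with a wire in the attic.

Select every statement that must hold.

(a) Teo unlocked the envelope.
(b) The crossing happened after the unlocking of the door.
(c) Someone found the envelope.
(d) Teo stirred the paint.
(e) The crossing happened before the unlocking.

(c), (d), (e)

(a) Not entailed — Teo unlocked the door, not the envelope; the envelope belongs to the finding event.
(b) Not entailed — the narrative places the crossing before the unlocking, not after.
(c) Entailed — this follows by dropping conjuncts from the finding event's description.
(d) Entailed — 'stir' is an activity; 'was stirring' entails that some stirring happened, so 'stirred' holds.
(e) Entailed — the narrative places the crossing before the unlocking.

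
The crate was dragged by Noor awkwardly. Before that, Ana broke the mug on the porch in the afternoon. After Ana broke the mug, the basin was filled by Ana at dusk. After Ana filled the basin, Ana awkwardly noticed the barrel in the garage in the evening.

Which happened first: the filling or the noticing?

The connectives place the filling before the noticing.

the filling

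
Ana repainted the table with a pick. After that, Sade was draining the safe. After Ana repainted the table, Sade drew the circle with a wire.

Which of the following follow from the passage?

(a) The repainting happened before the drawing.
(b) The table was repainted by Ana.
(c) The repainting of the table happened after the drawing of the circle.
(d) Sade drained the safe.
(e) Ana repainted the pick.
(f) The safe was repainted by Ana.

(a), (b)

(a) Entailed — the narrative places the repainting before the drawing.
(b) Entailed — dropping 'with a pick' leaves a sub-description the original still satisfies.
(c) Not entailed — the narrative places the repainting before the drawing, not after.
(d) Not entailed — 'was draining' is progressive on an accomplishment; it does not entail the completed 'drained'.
(e) Not entailed — the pick is the instrument, not what was repainted.
(f) Not entailed — Ana repainted the table, not the safe; the safe belongs to the draining event.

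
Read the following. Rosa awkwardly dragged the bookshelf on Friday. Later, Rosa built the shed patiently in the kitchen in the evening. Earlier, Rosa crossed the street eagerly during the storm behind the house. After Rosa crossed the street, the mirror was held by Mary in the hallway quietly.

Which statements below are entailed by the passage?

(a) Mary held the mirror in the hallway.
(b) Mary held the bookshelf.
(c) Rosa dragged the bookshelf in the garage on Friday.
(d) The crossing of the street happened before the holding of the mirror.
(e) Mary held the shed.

(a), (d)

(a) Entailed — every conjunct here is already in the original holding event.
(b) Not entailed — Mary held the mirror, not the bookshelf; the bookshelf belongs to the dragging event.
(c) Not entailed — 'in the garage' adds information not in the original event.
(d) Entailed — the narrative places the crossing before the holding.
(e) Not entailed — Mary held the mirror, not the shed; the shed belongs to the building event.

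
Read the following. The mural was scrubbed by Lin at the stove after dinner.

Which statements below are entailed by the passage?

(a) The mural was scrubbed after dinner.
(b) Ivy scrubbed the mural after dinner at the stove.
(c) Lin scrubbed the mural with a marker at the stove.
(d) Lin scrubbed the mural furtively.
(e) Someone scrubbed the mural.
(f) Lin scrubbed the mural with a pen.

(a) Entailed — dropping 'at the stove' and generalizing the agent leaves a sub-description the original still satisfies.
(b) Not entailed — the passage has Lin scrubbing the mural, not Ivy.
(c) Not entailed — 'with a marker' adds information not in the original event.
(d) Not entailed — 'furtively' adds information not in the original event.
(e) Entailed — dropping 'at the stove', 'after dinner' and generalizing the agent leaves a sub-description the original still satisfies.
(f) Not entailed — 'with a pen' adds information not in the original event.

(a), (e)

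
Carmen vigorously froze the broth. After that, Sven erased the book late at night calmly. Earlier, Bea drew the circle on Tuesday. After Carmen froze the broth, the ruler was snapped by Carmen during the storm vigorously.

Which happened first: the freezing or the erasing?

the freezing

The connectives place the freezing before the erasing.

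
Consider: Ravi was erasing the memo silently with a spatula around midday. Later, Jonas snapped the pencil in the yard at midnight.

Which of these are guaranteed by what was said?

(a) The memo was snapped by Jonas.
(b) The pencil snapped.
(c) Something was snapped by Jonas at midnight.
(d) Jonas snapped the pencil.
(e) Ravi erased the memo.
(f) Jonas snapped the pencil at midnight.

(a) Not entailed — Jonas snapped the pencil, not the memo; the memo belongs to the erasing event.
(b) Entailed — 'Jonas snapped the pencil' is causative; it entails the inchoative 'the pencil snapped'.
(c) Entailed — dropping 'in the yard' and generalizing the patient leaves a sub-description the original still satisfies.
(d) Entailed — the original entails any weakening of itself; this just drops 'at midnight', 'in the yard'.
(e) Not entailed — 'was erasing' is progressive on an accomplishment; it does not entail the completed 'erased'.
(f) Entailed — every conjunct here is already in the original snapping event.

(b), (c), (d), (f)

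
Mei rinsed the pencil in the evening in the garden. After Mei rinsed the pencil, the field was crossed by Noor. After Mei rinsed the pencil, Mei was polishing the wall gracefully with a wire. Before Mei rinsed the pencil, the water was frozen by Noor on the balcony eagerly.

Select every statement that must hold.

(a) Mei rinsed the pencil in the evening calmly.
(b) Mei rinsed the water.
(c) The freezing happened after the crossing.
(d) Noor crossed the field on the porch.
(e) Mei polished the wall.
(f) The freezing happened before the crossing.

(a) Not entailed — 'calmly' adds information not in the original event.
(b) Not entailed — Mei rinsed the pencil, not the water; the water belongs to the freezing event.
(c) Not entailed — the narrative places the freezing before the crossing, not after.
(d) Not entailed — 'on the porch' adds information not in the original event.
(e) Entailed — 'polish' is an activity; 'was polishing' entails that some polishing happened, so 'polished' holds.
(f) Entailed — the narrative places the freezing before the crossing.

(e), (f)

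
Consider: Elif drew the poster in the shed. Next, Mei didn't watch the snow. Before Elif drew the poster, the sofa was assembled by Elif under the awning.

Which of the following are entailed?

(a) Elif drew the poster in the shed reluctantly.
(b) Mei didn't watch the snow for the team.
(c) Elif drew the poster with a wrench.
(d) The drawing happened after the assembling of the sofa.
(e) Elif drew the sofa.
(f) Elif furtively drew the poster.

(b), (d)

(a) Not entailed — 'reluctantly' adds information not in the original event.
(b) Entailed — under negation, adding a further restriction is entailed: if no such watching event occurred, none occurred for the team either.
(c) Not entailed — 'with a wrench' adds information not in the original event.
(d) Entailed — the narrative places the assembling before the drawing.
(e) Not entailed — Elif drew the poster, not the sofa; the sofa belongs to the assembling event.
(f) Not entailed — 'furtively' adds information not in the original event.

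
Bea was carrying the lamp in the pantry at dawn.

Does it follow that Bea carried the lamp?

'carry' is atelic; if Bea was carrying the lamp, then Bea carried the lamp (for some time).

yes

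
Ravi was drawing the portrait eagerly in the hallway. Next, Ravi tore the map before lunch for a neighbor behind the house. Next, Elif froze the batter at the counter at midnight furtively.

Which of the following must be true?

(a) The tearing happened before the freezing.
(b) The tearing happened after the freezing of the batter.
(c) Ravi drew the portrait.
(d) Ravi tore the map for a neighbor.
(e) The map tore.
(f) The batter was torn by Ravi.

(a), (d), (e)

(a) Entailed — the narrative places the tearing before the freezing.
(b) Not entailed — the narrative places the tearing before the freezing, not after.
(c) Not entailed — 'was drawing' is progressive on an accomplishment; it does not entail the completed 'drew'.
(d) Entailed — the original entails any weakening of itself; this just drops 'behind the house', 'before lunch'.
(e) Entailed — 'Ravi tore the map' is causative; it entails the inchoative 'the map tore'.
(f) Not entailed — Ravi tore the map, not the batter; the batter belongs to the freezing event.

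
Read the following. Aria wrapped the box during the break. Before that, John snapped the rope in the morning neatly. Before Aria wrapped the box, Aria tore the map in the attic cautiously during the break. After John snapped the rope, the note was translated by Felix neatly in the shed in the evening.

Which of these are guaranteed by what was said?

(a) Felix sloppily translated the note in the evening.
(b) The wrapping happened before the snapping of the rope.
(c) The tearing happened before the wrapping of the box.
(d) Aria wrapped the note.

(a) Not entailed — 'sloppily' adds a manner not in (and inconsistent with) the original.
(b) Not entailed — the narrative places the snapping before the wrapping, not after.
(c) Entailed — the narrative places the tearing before the wrapping.
(d) Not entailed — Aria wrapped the box, not the note; the note belongs to the translating event.

(c)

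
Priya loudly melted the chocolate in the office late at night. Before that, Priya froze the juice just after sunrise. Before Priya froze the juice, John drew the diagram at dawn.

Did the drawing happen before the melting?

yes

The narrative orders the drawing before the melting.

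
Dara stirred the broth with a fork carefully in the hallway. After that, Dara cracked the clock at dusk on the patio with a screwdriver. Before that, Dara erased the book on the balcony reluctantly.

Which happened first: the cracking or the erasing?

The connectives place the erasing before the cracking.

the erasing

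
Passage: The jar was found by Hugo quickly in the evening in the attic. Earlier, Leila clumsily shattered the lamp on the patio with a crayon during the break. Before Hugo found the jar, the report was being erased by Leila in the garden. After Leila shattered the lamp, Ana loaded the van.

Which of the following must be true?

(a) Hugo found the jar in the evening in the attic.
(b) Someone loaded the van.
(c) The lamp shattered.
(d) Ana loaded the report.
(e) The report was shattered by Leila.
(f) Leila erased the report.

(a), (b), (c)

(a) Entailed — every conjunct here is already in the original finding event.
(b) Entailed — every conjunct here is already in the original loading event.
(c) Entailed — 'Leila shattered the lamp' is causative; it entails the inchoative 'the lamp shattered'.
(d) Not entailed — Ana loaded the van, not the report; the report belongs to the erasing event.
(e) Not entailed — Leila shattered the lamp, not the report; the report belongs to the erasing event.
(f) Not entailed — 'was erasing' is progressive on an accomplishment; it does not entail the completed 'erased'.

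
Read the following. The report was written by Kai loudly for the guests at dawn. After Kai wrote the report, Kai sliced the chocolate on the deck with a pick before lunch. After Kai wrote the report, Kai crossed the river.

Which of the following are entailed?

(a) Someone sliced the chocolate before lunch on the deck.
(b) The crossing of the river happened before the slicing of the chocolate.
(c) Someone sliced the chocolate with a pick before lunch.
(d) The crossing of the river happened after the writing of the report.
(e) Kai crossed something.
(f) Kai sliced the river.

(a) Entailed — dropping 'with a pick' and generalizing the agent leaves a sub-description the original still satisfies.
(b) Not entailed — the narrative doesn't order the crossing relative to the slicing.
(c) Entailed — dropping 'on the deck' and generalizing the agent leaves a sub-description the original still satisfies.
(d) Entailed — the narrative places the writing before the crossing.
(e) Entailed — this follows by dropping conjuncts from the crossing event's description.
(f) Not entailed — Kai sliced the chocolate, not the river; the river belongs to the crossing event.

(a), (c), (d), (e)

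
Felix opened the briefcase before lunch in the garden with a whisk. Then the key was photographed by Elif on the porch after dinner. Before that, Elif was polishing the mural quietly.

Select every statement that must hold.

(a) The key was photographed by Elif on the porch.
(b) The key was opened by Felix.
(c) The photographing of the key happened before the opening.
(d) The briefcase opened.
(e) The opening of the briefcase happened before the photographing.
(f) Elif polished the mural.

(a), (d), (e), (f)

(a) Entailed — every conjunct here is already in the original photographing event.
(b) Not entailed — Felix opened the briefcase, not the key; the key belongs to the photographing event.
(c) Not entailed — the narrative places the opening before the photographing, not after.
(d) Entailed — 'Felix opened the briefcase' is causative; it entails the inchoative 'the briefcase opened'.
(e) Entailed — the narrative places the opening before the photographing.
(f) Entailed — 'polish' is an activity; 'was polishing' entails that some polishing happened, so 'polished' holds.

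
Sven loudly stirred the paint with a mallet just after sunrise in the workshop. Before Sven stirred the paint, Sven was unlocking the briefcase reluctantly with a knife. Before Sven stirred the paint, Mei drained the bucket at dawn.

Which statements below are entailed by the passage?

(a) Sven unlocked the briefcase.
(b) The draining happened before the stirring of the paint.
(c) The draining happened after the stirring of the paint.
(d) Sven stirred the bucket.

(a) Not entailed — 'was unlocking' is progressive on an accomplishment; it does not entail the completed 'unlocked'.
(b) Entailed — the narrative places the draining before the stirring.
(c) Not entailed — the narrative places the draining before the stirring, not after.
(d) Not entailed — Sven stirred the paint, not the bucket; the bucket belongs to the draining event.

(b)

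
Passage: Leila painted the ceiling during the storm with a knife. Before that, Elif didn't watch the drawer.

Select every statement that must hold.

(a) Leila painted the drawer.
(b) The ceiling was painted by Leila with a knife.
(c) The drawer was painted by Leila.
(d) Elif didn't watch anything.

(a) Not entailed — Leila painted the ceiling, not the drawer; the drawer belongs to the watching event.
(b) Entailed — this follows by dropping conjuncts from the painting event's description.
(c) Not entailed — Leila painted the ceiling, not the drawer; the drawer belongs to the watching event.
(d) Not entailed — the original only denies this specific event; Elif may have watched something else.

(b)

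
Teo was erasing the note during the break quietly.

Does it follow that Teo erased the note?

'was erasing' is progressive; for an accomplishment like 'erase the note', it doesn't entail completion.

no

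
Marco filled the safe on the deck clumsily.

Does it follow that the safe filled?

'Marco filled the safe' is the causative; it entails the inchoative 'the safe filled'.

yes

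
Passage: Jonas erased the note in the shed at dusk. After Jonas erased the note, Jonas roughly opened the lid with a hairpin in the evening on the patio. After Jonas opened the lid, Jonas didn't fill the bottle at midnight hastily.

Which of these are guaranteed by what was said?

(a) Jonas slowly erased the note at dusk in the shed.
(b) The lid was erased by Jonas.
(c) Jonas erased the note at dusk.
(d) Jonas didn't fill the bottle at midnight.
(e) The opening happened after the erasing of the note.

(c), (e)

(a) Not entailed — 'slowly' adds information not in the original event.
(b) Not entailed — Jonas erased the note, not the lid; the lid belongs to the opening event.
(c) Entailed — this follows by dropping conjuncts from the erasing event's description.
(d) Not entailed — dropping 'hastily' under negation is not valid — the original leaves open that Jonas filled the bottle some other way.
(e) Entailed — the narrative places the erasing before the opening.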